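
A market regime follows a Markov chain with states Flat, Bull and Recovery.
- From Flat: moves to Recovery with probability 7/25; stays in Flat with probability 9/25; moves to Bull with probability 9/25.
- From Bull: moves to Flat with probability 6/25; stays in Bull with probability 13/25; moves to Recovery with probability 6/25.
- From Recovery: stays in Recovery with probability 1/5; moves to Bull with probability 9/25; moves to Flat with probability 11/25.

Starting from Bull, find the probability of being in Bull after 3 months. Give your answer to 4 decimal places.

Propagate the distribution vector 3 months from Bull.
After 0 months: (0.0000, 1.0000, 0.0000)
After 1 month: (0.2400, 0.5200, 0.2400)
After 2 months: (0.3168, 0.4432, 0.2400)
After 3 months: (0.3260, 0.4309, 0.2431)
P(in Bull after 3 months) = 0.4309

0.4309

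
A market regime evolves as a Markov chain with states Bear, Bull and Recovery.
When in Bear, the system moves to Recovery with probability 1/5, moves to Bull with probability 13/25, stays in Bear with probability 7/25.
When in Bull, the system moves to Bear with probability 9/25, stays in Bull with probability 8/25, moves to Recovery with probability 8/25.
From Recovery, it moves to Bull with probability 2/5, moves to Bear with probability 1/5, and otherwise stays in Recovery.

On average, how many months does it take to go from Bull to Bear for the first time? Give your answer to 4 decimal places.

Let t(s) be the expected number of months to first reach Bear from state s, with t(Bear) = 0. Conditioning on the first month:
t(Bull) = 1 + 0.32·t(Bull) + 0.32·t(Recovery)
t(Recovery) = 1 + 0.4·t(Bull) + 0.4·t(Recovery)
Solving: t(Bull) = 3.2857, t(Recovery) = 3.8571.
Expected months from Bull to Bear: 3.2857.

3.2857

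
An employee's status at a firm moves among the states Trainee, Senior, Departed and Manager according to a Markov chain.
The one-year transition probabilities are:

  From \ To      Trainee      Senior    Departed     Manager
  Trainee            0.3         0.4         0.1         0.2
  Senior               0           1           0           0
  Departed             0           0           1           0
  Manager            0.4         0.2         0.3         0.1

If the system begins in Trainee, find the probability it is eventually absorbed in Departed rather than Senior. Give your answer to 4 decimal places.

Let h(s) be the probability of absorption at Departed starting from transient state s. Then h(Departed) = 1 and h(Senior) = 0. By first-step analysis:
h(Trainee) = 0.3·h(Trainee) + 0.4·0 + 0.1·1 + 0.2·h(Manager)
h(Manager) = 0.4·h(Trainee) + 0.2·0 + 0.3·1 + 0.1·h(Manager)
Solving: h(Trainee) = 0.2727, h(Manager) = 0.4545.
Starting from Trainee, the probability is 0.2727.

0.2727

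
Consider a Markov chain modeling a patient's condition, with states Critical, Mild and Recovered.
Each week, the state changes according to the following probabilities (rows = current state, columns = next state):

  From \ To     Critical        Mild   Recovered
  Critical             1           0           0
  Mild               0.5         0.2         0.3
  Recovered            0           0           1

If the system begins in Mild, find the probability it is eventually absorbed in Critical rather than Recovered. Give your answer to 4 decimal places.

0.6250

Let h(s) be the probability of absorption at Critical starting from transient state s. Then h(Critical) = 1 and h(Recovered) = 0. By first-step analysis:
h(Mild) = 0.5·1 + 0.2·h(Mild) + 0.3·0
Solving: h(Mild) = 0.6250.
Starting from Mild, the probability is 0.6250.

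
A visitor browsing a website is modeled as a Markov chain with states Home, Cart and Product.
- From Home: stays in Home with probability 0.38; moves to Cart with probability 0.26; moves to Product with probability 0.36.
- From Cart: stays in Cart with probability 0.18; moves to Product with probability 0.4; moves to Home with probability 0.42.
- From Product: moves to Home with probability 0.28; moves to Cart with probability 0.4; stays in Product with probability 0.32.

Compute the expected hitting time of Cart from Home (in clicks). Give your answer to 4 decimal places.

Let t(s) be the expected number of clicks to first reach Cart from state s, with t(Cart) = 0. Conditioning on the first click:
t(Home) = 1 + 0.38·t(Home) + 0.36·t(Product)
t(Product) = 1 + 0.28·t(Home) + 0.32·t(Product)
Solving: t(Home) = 3.2419, t(Product) = 2.8055.
Expected clicks from Home to Cart: 3.2419.

3.2419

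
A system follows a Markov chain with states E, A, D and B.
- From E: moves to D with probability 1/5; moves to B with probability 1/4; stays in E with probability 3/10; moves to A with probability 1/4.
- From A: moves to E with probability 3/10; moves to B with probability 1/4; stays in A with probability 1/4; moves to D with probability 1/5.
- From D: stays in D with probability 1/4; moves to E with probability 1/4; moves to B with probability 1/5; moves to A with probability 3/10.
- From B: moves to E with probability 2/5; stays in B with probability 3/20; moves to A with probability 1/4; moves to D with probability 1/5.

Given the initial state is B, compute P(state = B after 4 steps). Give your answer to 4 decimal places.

Propagate the distribution vector 4 steps from B.
After 0 steps: (0.0000, 0.0000, 0.0000, 1.0000)
After 1 step: (0.4000, 0.2500, 0.2000, 0.1500)
After 2 steps: (0.3050, 0.2600, 0.2100, 0.2250)
After 3 steps: (0.3120, 0.2605, 0.2105, 0.2170)
After 4 steps: (0.3112, 0.2605, 0.2105, 0.2178)
P(in B after 4 steps) = 0.2178

0.2178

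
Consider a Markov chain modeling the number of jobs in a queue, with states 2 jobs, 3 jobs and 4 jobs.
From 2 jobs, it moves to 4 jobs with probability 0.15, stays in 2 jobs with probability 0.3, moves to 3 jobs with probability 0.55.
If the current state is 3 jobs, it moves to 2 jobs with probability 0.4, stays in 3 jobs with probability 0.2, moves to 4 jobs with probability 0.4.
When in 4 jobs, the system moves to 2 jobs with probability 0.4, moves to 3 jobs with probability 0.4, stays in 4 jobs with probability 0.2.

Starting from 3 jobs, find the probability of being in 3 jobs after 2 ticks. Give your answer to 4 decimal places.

Sum over the intermediate state after 1 tick:
P = P(3 jobs→2 jobs)·P(2 jobs→3 jobs) + P(3 jobs→3 jobs)·P(3 jobs→3 jobs) + P(3 jobs→4 jobs)·P(4 jobs→3 jobs)
  = 0.4×0.55 + 0.2×0.2 + 0.4×0.4
  = 0.2200 + 0.0400 + 0.1600 = 0.4200

0.4200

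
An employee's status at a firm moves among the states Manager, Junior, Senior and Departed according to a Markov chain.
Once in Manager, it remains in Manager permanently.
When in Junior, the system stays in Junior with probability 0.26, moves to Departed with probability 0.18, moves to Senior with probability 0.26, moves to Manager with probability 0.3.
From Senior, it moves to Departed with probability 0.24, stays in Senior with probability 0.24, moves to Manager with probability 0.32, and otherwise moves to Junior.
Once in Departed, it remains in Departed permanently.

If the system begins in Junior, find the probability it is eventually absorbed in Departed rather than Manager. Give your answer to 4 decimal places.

0.3903

Let h(s) be the probability of absorption at Departed starting from transient state s. Then h(Departed) = 1 and h(Manager) = 0. By first-step analysis:
h(Junior) = 0.3·0 + 0.26·h(Junior) + 0.26·h(Senior) + 0.18·1
h(Senior) = 0.32·0 + 0.2·h(Junior) + 0.24·h(Senior) + 0.24·1
Solving: h(Junior) = 0.3903, h(Senior) = 0.4185.
Starting from Junior, the probability is 0.3903.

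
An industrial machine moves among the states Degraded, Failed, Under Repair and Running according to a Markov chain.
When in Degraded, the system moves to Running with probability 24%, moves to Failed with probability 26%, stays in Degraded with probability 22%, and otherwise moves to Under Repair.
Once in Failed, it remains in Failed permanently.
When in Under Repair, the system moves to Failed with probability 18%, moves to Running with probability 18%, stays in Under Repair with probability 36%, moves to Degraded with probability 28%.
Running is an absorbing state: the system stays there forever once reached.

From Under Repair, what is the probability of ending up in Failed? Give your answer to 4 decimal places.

0.5067

Let h(s) be the probability of absorption at Failed starting from transient state s. Then h(Failed) = 1 and h(Running) = 0. By first-step analysis:
h(Degraded) = 0.22·h(Degraded) + 0.26·1 + 0.28·h(Under Repair) + 0.24·0
h(Under Repair) = 0.28·h(Degraded) + 0.18·1 + 0.36·h(Under Repair) + 0.18·0
Solving: h(Degraded) = 0.5152, h(Under Repair) = 0.5067.
Starting from Under Repair, the probability is 0.5067.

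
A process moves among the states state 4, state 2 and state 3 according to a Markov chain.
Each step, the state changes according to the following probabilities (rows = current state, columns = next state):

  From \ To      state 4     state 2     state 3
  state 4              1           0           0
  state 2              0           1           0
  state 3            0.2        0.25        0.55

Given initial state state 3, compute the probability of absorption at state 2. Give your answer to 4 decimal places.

0.5556

Let h(s) be the probability of absorption at state 2 starting from transient state s. Then h(state 2) = 1 and h(state 4) = 0. By first-step analysis:
h(state 3) = 0.2·0 + 0.25·1 + 0.55·h(state 3)
Solving: h(state 3) = 0.5556.
Starting from state 3, the probability is 0.5556.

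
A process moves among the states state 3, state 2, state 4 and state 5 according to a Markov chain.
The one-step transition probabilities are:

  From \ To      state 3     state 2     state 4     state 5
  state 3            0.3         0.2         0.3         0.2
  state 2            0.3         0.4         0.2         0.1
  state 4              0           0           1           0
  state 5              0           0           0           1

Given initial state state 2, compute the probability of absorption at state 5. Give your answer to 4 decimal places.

0.3611

Let h(s) be the probability of absorption at state 5 starting from transient state s. Then h(state 5) = 1 and h(state 4) = 0. By first-step analysis:
h(state 3) = 0.3·h(state 3) + 0.2·h(state 2) + 0.3·0 + 0.2·1
h(state 2) = 0.3·h(state 3) + 0.4·h(state 2) + 0.2·0 + 0.1·1
Solving: h(state 3) = 0.3889, h(state 2) = 0.3611.
Starting from state 2, the probability is 0.3611.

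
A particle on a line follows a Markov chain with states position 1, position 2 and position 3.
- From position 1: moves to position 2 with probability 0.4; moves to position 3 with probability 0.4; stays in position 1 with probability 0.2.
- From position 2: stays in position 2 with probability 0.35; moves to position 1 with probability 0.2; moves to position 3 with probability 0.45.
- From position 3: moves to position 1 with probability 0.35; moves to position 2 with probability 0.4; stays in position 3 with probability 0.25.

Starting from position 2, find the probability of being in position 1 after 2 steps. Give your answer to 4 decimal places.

0.2675

Sum over the intermediate state after 1 step:
P = P(position 2→position 1)·P(position 1→position 1) + P(position 2→position 2)·P(position 2→position 1) + P(position 2→position 3)·P(position 3→position 1)
  = 0.2×0.2 + 0.35×0.2 + 0.45×0.35
  = 0.0400 + 0.0700 + 0.1575 = 0.2675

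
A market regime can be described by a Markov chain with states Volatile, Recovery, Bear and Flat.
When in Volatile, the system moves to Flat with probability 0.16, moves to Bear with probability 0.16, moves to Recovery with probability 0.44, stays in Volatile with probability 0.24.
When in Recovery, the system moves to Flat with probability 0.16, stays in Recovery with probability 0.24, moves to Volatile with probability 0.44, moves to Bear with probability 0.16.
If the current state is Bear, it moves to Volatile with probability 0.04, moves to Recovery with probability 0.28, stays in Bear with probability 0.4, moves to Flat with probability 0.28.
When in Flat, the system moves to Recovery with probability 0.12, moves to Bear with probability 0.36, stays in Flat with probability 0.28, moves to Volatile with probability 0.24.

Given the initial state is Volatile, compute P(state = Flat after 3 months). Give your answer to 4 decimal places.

Propagate the distribution vector 3 months from Volatile.
After 0 months: (1.0000, 0.0000, 0.0000, 0.0000)
After 1 month: (0.2400, 0.4400, 0.1600, 0.1600)
After 2 months: (0.2960, 0.2752, 0.2304, 0.1984)
After 3 months: (0.2490, 0.2846, 0.2550, 0.2115)
P(in Flat after 3 months) = 0.2115

0.2115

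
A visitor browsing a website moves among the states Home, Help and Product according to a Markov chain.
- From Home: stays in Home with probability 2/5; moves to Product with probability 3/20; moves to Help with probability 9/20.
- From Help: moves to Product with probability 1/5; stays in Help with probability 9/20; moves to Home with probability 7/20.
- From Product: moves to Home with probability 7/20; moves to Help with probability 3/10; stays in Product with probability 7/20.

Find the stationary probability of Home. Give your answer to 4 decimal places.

0.3684

Let the stationary distribution be π with π = πP and π_1 + π_2 + π_3 = 1.
π_1 = 0.4·π_1 + 0.35·π_2 + 0.35·π_3
π_2 = 0.45·π_1 + 0.45·π_2 + 0.3·π_3
Solving with the normalization constraint gives π = (0.3684, 0.4180, 0.2136).
So the stationary probability of Home is 0.3684.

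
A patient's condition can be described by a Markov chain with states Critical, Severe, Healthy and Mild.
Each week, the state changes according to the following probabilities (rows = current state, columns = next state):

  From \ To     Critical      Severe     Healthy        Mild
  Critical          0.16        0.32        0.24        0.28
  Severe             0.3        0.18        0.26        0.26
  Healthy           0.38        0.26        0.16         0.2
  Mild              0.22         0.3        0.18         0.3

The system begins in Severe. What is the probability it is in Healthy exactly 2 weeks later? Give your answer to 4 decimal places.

Propagate the distribution vector 2 weeks from Severe.
After 0 weeks: (0.0000, 1.0000, 0.0000, 0.0000)
After 1 week: (0.3000, 0.1800, 0.2600, 0.2600)
After 2 weeks: (0.2580, 0.2740, 0.2072, 0.2608)
P(in Healthy after 2 weeks) = 0.2072

0.2072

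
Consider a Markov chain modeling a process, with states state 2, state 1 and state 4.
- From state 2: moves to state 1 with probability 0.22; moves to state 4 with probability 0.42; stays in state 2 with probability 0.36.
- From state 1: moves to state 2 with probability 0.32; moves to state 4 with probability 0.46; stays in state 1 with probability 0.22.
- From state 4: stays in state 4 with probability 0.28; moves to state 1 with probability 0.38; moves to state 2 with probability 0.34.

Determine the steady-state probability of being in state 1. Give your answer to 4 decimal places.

0.2805

Let the stationary distribution be π with π = πP and π_1 + π_2 + π_3 = 1.
π_1 = 0.36·π_1 + 0.32·π_2 + 0.34·π_3
π_2 = 0.22·π_1 + 0.22·π_2 + 0.38·π_3
Solving with the normalization constraint gives π = (0.3412, 0.2805, 0.3783).
So the stationary probability of state 1 is 0.2805.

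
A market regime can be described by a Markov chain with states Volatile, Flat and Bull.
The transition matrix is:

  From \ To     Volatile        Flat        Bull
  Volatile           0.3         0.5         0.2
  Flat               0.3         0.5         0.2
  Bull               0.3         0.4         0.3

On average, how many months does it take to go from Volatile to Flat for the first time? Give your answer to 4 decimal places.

2.0930

Let t(s) be the expected number of months to first reach Flat from state s, with t(Flat) = 0. Conditioning on the first month:
t(Volatile) = 1 + 0.3·t(Volatile) + 0.2·t(Bull)
t(Bull) = 1 + 0.3·t(Volatile) + 0.3·t(Bull)
Solving: t(Volatile) = 2.0930, t(Bull) = 2.3256.
Expected months from Volatile to Flat: 2.0930.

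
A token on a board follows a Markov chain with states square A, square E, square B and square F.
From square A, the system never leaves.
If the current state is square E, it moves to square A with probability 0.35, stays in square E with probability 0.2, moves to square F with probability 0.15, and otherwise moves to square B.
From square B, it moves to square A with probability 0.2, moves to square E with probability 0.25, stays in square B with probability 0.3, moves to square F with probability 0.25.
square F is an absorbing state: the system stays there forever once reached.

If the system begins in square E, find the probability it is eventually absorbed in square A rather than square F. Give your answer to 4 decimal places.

0.6289

Let h(s) be the probability of absorption at square A starting from transient state s. Then h(square A) = 1 and h(square F) = 0. By first-step analysis:
h(square E) = 0.35·1 + 0.2·h(square E) + 0.3·h(square B) + 0.15·0
h(square B) = 0.2·1 + 0.25·h(square E) + 0.3·h(square B) + 0.25·0
Solving: h(square E) = 0.6289, h(square B) = 0.5103.
Starting from square E, the probability is 0.6289.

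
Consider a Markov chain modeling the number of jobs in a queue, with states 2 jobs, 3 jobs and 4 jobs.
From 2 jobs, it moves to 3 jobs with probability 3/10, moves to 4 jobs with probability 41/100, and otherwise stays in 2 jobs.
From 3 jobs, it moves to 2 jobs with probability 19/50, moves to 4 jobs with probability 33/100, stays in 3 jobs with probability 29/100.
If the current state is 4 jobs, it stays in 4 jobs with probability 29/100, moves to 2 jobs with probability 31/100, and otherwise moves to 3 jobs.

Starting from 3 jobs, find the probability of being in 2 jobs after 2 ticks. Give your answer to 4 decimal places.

Sum over the intermediate state after 1 tick:
P = P(3 jobs→2 jobs)·P(2 jobs→2 jobs) + P(3 jobs→3 jobs)·P(3 jobs→2 jobs) + P(3 jobs→4 jobs)·P(4 jobs→2 jobs)
  = 0.38×0.29 + 0.29×0.38 + 0.33×0.31
  = 0.1102 + 0.1102 + 0.1023 = 0.3227

0.3227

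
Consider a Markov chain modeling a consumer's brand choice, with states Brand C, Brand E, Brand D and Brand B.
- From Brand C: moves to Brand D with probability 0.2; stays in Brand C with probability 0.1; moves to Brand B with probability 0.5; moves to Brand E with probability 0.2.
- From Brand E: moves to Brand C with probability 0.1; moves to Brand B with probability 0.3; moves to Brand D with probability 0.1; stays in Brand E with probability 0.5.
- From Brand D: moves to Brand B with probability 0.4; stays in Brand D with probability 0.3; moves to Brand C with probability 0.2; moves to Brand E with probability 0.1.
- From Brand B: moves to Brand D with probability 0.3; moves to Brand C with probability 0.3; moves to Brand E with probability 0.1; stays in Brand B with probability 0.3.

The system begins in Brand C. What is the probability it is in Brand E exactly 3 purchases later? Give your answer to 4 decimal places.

0.1980

Propagate the distribution vector 3 purchases from Brand C.
After 0 purchases: (1.0000, 0.0000, 0.0000, 0.0000)
After 1 purchase: (0.1000, 0.2000, 0.2000, 0.5000)
After 2 purchases: (0.2200, 0.1900, 0.2500, 0.3400)
After 3 purchases: (0.1930, 0.1980, 0.2400, 0.3690)
P(in Brand E after 3 purchases) = 0.1980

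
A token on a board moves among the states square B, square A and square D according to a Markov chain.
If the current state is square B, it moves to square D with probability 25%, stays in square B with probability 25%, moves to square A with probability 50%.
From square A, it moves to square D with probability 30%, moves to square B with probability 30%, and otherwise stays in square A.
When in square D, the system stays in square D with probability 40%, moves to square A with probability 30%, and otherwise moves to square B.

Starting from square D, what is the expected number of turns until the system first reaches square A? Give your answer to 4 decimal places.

Let t(s) be the expected number of turns to first reach square A from state s, with t(square A) = 0. Conditioning on the first turn:
t(square B) = 1 + 0.25·t(square B) + 0.25·t(square D)
t(square D) = 1 + 0.3·t(square B) + 0.4·t(square D)
Solving: t(square B) = 2.2667, t(square D) = 2.8000.
Expected turns from square D to square A: 2.8000.

2.8000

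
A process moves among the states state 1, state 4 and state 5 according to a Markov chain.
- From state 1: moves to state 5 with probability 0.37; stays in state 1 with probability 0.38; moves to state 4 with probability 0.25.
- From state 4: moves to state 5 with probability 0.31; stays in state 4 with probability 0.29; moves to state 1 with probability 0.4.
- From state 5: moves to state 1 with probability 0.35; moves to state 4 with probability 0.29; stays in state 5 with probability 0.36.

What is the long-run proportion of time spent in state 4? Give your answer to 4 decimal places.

0.2750

Let the stationary distribution be π with π = πP and π_1 + π_2 + π_3 = 1.
π_1 = 0.38·π_1 + 0.4·π_2 + 0.35·π_3
π_2 = 0.25·π_1 + 0.29·π_2 + 0.29·π_3
Solving with the normalization constraint gives π = (0.3750, 0.2750, 0.3500).
So the stationary probability of state 4 is 0.2750.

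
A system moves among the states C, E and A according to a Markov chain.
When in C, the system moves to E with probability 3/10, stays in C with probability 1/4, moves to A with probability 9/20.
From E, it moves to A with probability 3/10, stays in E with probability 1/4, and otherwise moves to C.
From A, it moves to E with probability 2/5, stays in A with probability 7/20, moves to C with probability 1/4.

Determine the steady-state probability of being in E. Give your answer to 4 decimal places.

0.3205

Let the stationary distribution be π with π = πP and π_1 + π_2 + π_3 = 1.
π_1 = 0.25·π_1 + 0.45·π_2 + 0.25·π_3
π_2 = 0.3·π_1 + 0.25·π_2 + 0.4·π_3
Solving with the normalization constraint gives π = (0.3141, 0.3205, 0.3654).
So the stationary probability of E is 0.3205.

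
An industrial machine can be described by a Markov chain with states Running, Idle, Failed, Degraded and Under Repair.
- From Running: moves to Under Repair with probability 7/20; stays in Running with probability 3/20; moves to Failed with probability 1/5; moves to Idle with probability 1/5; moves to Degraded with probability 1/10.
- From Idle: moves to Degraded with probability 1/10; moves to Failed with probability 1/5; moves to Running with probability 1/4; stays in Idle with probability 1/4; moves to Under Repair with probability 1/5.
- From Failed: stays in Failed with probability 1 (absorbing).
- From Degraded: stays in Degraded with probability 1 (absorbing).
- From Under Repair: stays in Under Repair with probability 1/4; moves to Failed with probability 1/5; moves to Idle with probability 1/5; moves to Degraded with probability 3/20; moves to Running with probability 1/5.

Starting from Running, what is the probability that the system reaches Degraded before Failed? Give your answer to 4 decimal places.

Let h(s) be the probability of absorption at Degraded starting from transient state s. Then h(Degraded) = 1 and h(Failed) = 0. By first-step analysis:
h(Running) = 0.15·h(Running) + 0.2·h(Idle) + 0.2·0 + 0.1·1 + 0.35·h(Under Repair)
h(Idle) = 0.25·h(Running) + 0.25·h(Idle) + 0.2·0 + 0.1·1 + 0.2·h(Under Repair)
h(Under Repair) = 0.2·h(Running) + 0.2·h(Idle) + 0.2·0 + 0.15·1 + 0.25·h(Under Repair)
Solving: h(Running) = 0.3640, h(Idle) = 0.3595, h(Under Repair) = 0.3929.
Starting from Running, the probability is 0.3640.

0.3640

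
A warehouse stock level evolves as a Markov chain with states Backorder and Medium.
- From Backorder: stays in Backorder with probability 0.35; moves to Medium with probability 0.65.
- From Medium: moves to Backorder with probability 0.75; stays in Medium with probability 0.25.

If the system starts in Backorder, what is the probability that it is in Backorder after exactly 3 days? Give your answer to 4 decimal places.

Propagate the distribution vector 3 days from Backorder.
After 0 days: (1.0000, 0.0000)
After 1 day: (0.3500, 0.6500)
After 2 days: (0.6100, 0.3900)
After 3 days: (0.5060, 0.4940)
P(in Backorder after 3 days) = 0.5060

0.5060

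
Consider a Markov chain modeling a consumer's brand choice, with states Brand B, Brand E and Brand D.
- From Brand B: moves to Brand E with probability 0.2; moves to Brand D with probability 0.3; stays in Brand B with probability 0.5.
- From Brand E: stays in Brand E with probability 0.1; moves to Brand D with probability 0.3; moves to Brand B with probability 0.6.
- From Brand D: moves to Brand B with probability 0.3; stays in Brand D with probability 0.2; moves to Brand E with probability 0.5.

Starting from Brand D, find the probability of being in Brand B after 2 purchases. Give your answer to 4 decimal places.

0.5100

Sum over the intermediate state after 1 purchase:
P = P(Brand D→Brand B)·P(Brand B→Brand B) + P(Brand D→Brand E)·P(Brand E→Brand B) + P(Brand D→Brand D)·P(Brand D→Brand B)
  = 0.3×0.5 + 0.5×0.6 + 0.2×0.3
  = 0.1500 + 0.3000 + 0.0600 = 0.5100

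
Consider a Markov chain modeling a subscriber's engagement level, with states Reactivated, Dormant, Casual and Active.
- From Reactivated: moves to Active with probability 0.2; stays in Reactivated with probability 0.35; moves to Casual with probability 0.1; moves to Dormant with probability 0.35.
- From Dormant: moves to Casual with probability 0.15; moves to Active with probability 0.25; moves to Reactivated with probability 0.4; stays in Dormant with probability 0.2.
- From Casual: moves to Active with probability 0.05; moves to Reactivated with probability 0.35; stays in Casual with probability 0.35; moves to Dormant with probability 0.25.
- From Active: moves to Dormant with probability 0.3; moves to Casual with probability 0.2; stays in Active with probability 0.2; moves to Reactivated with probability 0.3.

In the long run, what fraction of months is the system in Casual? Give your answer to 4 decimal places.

Let the stationary distribution be π with π = πP and π_1 + π_2 + π_3 + π_4 = 1.
π_1 = 0.35·π_1 + 0.4·π_2 + 0.35·π_3 + 0.3·π_4
π_2 = 0.35·π_1 + 0.2·π_2 + 0.25·π_3 + 0.3·π_4
π_3 = 0.1·π_1 + 0.15·π_2 + 0.35·π_3 + 0.2·π_4
Solving with the normalization constraint gives π = (0.3547, 0.2808, 0.1771, 0.1875).
So the stationary probability of Casual is 0.1771.

0.1771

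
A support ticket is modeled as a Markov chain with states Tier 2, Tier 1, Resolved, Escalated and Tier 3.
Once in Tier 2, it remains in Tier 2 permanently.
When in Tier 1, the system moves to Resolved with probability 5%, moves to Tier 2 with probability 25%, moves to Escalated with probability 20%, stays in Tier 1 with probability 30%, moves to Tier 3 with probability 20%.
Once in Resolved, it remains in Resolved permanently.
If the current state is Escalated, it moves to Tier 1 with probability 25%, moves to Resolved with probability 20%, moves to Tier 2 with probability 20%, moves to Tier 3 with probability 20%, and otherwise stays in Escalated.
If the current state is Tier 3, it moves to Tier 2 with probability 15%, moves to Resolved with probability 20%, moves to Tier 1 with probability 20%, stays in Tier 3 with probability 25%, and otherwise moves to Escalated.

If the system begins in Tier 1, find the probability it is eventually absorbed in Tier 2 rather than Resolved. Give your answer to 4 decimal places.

0.6658

Let h(s) be the probability of absorption at Tier 2 starting from transient state s. Then h(Tier 2) = 1 and h(Resolved) = 0. By first-step analysis:
h(Tier 1) = 0.25·1 + 0.3·h(Tier 1) + 0.05·0 + 0.2·h(Escalated) + 0.2·h(Tier 3)
h(Escalated) = 0.2·1 + 0.25·h(Tier 1) + 0.2·0 + 0.15·h(Escalated) + 0.2·h(Tier 3)
h(Tier 3) = 0.15·1 + 0.2·h(Tier 1) + 0.2·0 + 0.2·h(Escalated) + 0.25·h(Tier 3)
Solving: h(Tier 1) = 0.6658, h(Escalated) = 0.5548, h(Tier 3) = 0.5255.
Starting from Tier 1, the probability is 0.6658.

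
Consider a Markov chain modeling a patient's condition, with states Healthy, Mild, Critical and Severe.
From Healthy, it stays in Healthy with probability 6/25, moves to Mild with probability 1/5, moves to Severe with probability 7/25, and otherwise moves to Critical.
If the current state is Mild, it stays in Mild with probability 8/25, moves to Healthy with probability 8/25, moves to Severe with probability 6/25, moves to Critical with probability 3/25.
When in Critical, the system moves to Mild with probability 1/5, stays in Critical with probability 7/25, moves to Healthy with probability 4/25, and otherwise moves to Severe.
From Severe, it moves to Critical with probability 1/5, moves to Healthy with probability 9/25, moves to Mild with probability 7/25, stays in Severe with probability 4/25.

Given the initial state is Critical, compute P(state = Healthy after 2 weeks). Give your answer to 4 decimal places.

Propagate the distribution vector 2 weeks from Critical.
After 0 weeks: (0.0000, 0.0000, 1.0000, 0.0000)
After 1 week: (0.1600, 0.2000, 0.2800, 0.3600)
After 2 weeks: (0.2768, 0.2528, 0.2192, 0.2512)
P(in Healthy after 2 weeks) = 0.2768

0.2768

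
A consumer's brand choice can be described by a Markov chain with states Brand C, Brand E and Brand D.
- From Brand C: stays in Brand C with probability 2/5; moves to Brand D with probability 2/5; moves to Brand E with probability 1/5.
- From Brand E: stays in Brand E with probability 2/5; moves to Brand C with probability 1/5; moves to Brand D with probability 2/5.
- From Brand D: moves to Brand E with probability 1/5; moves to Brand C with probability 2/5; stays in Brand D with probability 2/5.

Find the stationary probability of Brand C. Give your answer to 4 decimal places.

0.3500

Let the stationary distribution be π with π = πP and π_1 + π_2 + π_3 = 1.
π_1 = 0.4·π_1 + 0.2·π_2 + 0.4·π_3
π_2 = 0.2·π_1 + 0.4·π_2 + 0.2·π_3
Solving with the normalization constraint gives π = (0.3500, 0.2500, 0.4000).
So the stationary probability of Brand C is 0.3500.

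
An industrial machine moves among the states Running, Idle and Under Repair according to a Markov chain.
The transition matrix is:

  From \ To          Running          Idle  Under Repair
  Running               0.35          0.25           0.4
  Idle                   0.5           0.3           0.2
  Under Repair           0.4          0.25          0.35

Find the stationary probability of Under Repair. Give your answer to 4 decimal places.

0.3308

Let the stationary distribution be π with π = πP and π_1 + π_2 + π_3 = 1.
π_1 = 0.35·π_1 + 0.5·π_2 + 0.4·π_3
π_2 = 0.25·π_1 + 0.3·π_2 + 0.25·π_3
Solving with the normalization constraint gives π = (0.4060, 0.2632, 0.3308).
So the stationary probability of Under Repair is 0.3308.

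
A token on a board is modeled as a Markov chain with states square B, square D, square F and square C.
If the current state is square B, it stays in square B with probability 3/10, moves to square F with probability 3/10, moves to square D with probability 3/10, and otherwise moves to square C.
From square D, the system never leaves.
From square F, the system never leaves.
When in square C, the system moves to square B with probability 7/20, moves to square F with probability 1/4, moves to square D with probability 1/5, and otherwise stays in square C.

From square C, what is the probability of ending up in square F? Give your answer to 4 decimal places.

Let h(s) be the probability of absorption at square F starting from transient state s. Then h(square F) = 1 and h(square D) = 0. By first-step analysis:
h(square B) = 0.3·h(square B) + 0.3·0 + 0.3·1 + 0.1·h(square C)
h(square C) = 0.35·h(square B) + 0.2·0 + 0.25·1 + 0.2·h(square C)
Solving: h(square B) = 0.5048, h(square C) = 0.5333.
Starting from square C, the probability is 0.5333.

0.5333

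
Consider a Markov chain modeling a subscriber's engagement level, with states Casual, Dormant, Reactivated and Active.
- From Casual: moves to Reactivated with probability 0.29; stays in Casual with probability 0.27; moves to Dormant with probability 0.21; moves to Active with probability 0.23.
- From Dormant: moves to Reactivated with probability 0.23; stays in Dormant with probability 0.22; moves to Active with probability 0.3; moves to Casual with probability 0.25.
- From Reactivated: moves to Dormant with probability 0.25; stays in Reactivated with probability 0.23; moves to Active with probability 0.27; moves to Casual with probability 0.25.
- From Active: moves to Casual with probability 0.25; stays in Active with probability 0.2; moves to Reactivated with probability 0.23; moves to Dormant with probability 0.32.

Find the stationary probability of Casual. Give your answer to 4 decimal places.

0.2551

Let the stationary distribution be π with π = πP and π_1 + π_2 + π_3 + π_4 = 1.
π_1 = 0.27·π_1 + 0.25·π_2 + 0.25·π_3 + 0.25·π_4
π_2 = 0.21·π_1 + 0.22·π_2 + 0.25·π_3 + 0.32·π_4
π_3 = 0.29·π_1 + 0.23·π_2 + 0.23·π_3 + 0.23·π_4
Solving with the normalization constraint gives π = (0.2551, 0.2498, 0.2453, 0.2498).
So the stationary probability of Casual is 0.2551.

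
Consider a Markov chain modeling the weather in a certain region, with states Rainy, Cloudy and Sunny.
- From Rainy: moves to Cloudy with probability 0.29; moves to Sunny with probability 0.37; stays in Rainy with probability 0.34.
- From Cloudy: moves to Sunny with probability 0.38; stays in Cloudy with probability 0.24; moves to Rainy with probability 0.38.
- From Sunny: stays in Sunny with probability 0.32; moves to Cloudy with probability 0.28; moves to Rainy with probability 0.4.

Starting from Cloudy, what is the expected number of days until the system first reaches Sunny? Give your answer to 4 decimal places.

2.6571

Let t(s) be the expected number of days to first reach Sunny from state s, with t(Sunny) = 0. Conditioning on the first day:
t(Rainy) = 1 + 0.34·t(Rainy) + 0.29·t(Cloudy)
t(Cloudy) = 1 + 0.38·t(Rainy) + 0.24·t(Cloudy)
Solving: t(Rainy) = 2.6827, t(Cloudy) = 2.6571.
Expected days from Cloudy to Sunny: 2.6571.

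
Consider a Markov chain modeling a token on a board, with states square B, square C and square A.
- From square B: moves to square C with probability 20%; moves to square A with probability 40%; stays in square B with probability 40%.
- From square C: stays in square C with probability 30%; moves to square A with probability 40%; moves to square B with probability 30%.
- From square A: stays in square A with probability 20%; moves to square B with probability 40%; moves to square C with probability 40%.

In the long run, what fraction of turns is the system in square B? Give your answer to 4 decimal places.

0.3704

Let the stationary distribution be π with π = πP and π_1 + π_2 + π_3 = 1.
π_1 = 0.4·π_1 + 0.3·π_2 + 0.4·π_3
π_2 = 0.2·π_1 + 0.3·π_2 + 0.4·π_3
Solving with the normalization constraint gives π = (0.3704, 0.2963, 0.3333).
So the stationary probability of square B is 0.3704.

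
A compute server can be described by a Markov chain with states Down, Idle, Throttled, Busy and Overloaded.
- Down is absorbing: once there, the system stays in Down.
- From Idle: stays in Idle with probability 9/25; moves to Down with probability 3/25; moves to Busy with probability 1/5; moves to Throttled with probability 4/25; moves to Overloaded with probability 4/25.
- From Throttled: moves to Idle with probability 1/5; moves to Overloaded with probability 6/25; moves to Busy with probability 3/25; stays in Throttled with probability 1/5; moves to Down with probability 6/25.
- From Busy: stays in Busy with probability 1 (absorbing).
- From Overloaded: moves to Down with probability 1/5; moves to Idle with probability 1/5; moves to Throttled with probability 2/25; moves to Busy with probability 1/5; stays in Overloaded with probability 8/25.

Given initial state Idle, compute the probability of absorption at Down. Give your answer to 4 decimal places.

Let h(s) be the probability of absorption at Down starting from transient state s. Then h(Down) = 1 and h(Busy) = 0. By first-step analysis:
h(Idle) = 0.12·1 + 0.36·h(Idle) + 0.16·h(Throttled) + 0.2·0 + 0.16·h(Overloaded)
h(Throttled) = 0.24·1 + 0.2·h(Idle) + 0.2·h(Throttled) + 0.12·0 + 0.24·h(Overloaded)
h(Overloaded) = 0.2·1 + 0.2·h(Idle) + 0.08·h(Throttled) + 0.2·0 + 0.32·h(Overloaded)
Solving: h(Idle) = 0.4508, h(Throttled) = 0.5605, h(Overloaded) = 0.4926.
Starting from Idle, the probability is 0.4508.

0.4508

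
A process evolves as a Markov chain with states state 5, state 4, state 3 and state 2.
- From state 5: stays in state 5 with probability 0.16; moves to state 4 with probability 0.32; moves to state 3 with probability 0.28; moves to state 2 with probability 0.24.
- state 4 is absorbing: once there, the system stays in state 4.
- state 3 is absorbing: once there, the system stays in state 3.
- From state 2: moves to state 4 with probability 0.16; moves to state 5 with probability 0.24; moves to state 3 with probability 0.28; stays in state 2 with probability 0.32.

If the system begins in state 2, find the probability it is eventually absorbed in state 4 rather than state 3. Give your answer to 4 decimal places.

0.4112

Let h(s) be the probability of absorption at state 4 starting from transient state s. Then h(state 4) = 1 and h(state 3) = 0. By first-step analysis:
h(state 5) = 0.16·h(state 5) + 0.32·1 + 0.28·0 + 0.24·h(state 2)
h(state 2) = 0.24·h(state 5) + 0.16·1 + 0.28·0 + 0.32·h(state 2)
Solving: h(state 5) = 0.4984, h(state 2) = 0.4112.
Starting from state 2, the probability is 0.4112.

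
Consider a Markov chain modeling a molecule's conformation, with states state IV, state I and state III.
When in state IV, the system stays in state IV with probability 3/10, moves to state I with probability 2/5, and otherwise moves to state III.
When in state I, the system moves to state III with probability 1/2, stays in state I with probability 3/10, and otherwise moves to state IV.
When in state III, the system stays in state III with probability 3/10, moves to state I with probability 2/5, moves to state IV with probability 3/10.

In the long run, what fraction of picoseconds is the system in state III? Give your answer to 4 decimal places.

0.3727

Let the stationary distribution be π with π = πP and π_1 + π_2 + π_3 = 1.
π_1 = 0.3·π_1 + 0.2·π_2 + 0.3·π_3
π_2 = 0.4·π_1 + 0.3·π_2 + 0.4·π_3
Solving with the normalization constraint gives π = (0.2636, 0.3636, 0.3727).
So the stationary probability of state III is 0.3727.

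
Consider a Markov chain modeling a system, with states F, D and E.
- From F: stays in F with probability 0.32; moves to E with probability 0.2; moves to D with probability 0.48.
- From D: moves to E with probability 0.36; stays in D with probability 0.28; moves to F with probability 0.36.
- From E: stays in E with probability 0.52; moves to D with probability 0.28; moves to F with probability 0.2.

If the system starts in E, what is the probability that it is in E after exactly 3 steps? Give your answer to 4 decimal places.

Propagate the distribution vector 3 steps from E.
After 0 steps: (0.0000, 0.0000, 1.0000)
After 1 step: (0.2000, 0.2800, 0.5200)
After 2 steps: (0.2688, 0.3200, 0.4112)
After 3 steps: (0.2835, 0.3338, 0.3828)
P(in E after 3 steps) = 0.3828

0.3828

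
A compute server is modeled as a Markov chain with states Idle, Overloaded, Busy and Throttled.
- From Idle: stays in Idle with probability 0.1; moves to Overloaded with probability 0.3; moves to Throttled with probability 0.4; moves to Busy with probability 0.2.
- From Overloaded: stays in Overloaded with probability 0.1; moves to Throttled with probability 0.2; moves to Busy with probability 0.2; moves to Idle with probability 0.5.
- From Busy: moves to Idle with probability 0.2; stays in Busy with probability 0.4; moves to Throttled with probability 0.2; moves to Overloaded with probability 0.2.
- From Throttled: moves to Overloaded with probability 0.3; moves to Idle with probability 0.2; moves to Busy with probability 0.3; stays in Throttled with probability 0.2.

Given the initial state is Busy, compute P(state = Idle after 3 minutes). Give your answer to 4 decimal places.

0.2420

Propagate the distribution vector 3 minutes from Busy.
After 0 minutes: (0.0000, 0.0000, 1.0000, 0.0000)
After 1 minute: (0.2000, 0.2000, 0.4000, 0.2000)
After 2 minutes: (0.2400, 0.2200, 0.3000, 0.2400)
After 3 minutes: (0.2420, 0.2260, 0.2840, 0.2480)
P(in Idle after 3 minutes) = 0.2420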